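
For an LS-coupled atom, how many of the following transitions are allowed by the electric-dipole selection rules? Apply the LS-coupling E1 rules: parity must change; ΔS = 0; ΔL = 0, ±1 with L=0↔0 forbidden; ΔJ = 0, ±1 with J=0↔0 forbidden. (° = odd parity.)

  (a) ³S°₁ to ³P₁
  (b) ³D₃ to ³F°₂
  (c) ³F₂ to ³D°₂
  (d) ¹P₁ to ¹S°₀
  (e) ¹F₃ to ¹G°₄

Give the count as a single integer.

(a) allowed
(b) allowed
(c) allowed
(d) allowed
(e) allowed
Total allowed: 5 of 5.

5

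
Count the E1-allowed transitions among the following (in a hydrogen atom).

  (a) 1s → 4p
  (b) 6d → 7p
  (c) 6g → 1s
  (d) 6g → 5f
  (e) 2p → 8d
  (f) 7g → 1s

4

(a) allowed
(b) allowed
(c) forbidden — Δl = -4 (E1 requires Δl = ±1)
(d) allowed
(e) allowed
(f) forbidden — Δl = -4 (E1 requires Δl = ±1)
Total allowed: 4 of 6.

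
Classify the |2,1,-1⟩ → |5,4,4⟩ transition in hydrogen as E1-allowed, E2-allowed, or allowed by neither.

neither

Δl = 4 − 1 = +3; l_i + l_f = 5.
Δm_l = +5.
E1 (Δl = ±1, |Δm_l| ≤ 1): not satisfied.
E2 (Δl = 0,±2, l_i+l_f ≥ 2, |Δm_l| ≤ 2): not satisfied.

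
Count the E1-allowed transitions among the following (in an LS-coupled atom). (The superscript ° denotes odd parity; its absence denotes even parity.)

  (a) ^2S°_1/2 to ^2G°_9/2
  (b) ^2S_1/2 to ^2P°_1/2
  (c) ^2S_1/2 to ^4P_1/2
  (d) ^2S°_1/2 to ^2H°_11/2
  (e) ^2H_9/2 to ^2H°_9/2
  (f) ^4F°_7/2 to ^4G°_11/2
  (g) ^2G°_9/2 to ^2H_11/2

(a) forbidden (parity, ΔL, ΔJ fail)
(b) allowed
(c) forbidden (parity, ΔS fail)
(d) forbidden (parity, ΔL, ΔJ fail)
(e) allowed
(f) forbidden (parity, ΔJ fail)
(g) allowed
Total allowed: 3 of 7.

3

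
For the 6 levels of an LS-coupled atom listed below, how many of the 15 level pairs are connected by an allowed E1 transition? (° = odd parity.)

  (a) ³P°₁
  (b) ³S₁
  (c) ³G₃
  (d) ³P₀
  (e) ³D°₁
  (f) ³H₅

(a)–(b): allowed.
(a)–(c): forbidden (ΔL, ΔJ).
(a)–(d): allowed.
(a)–(e): forbidden (parity).
(a)–(f): forbidden (ΔL, ΔJ).
(b)–(c): forbidden (parity, ΔL, ΔJ).
(b)–(d): forbidden (parity).
(b)–(e): forbidden (ΔL).
(b)–(f): forbidden (parity, ΔL, ΔJ).
(c)–(d): forbidden (parity, ΔL, ΔJ).
(c)–(e): forbidden (ΔL, ΔJ).
(c)–(f): forbidden (parity, ΔJ).
(d)–(e): allowed.
(d)–(f): forbidden (parity, ΔL, ΔJ).
(e)–(f): forbidden (ΔL, ΔJ).
Allowed pairs: 3 of 15.

3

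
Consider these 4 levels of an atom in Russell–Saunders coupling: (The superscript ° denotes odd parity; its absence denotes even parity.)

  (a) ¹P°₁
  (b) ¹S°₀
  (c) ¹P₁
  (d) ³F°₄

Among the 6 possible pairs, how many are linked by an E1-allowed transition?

2

(a)–(b): forbidden (parity).
(a)–(c): allowed.
(a)–(d): forbidden (parity, ΔS, ΔL, ΔJ).
(b)–(c): allowed.
(b)–(d): forbidden (parity, ΔS, ΔL, ΔJ).
(c)–(d): forbidden (ΔS, ΔL, ΔJ).
Allowed pairs: 2 of 6.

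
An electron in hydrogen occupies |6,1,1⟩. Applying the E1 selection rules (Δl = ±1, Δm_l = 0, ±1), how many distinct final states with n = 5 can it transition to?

4

E1 requires Δl = ±1, so l_f ∈ {0, 2}; with 0 ≤ l_f ≤ n_f−1 = 4, the allowed l_f values are {0, 2}.
For l_f = 0: m_f ∈ {m_i−1, m_i, m_i+1} ∩ [−0, 0] = {0} → 1 state.
For l_f = 2: m_f ∈ {m_i−1, m_i, m_i+1} ∩ [−2, 2] = {0, 1, 2} → 3 states.
Total: 4.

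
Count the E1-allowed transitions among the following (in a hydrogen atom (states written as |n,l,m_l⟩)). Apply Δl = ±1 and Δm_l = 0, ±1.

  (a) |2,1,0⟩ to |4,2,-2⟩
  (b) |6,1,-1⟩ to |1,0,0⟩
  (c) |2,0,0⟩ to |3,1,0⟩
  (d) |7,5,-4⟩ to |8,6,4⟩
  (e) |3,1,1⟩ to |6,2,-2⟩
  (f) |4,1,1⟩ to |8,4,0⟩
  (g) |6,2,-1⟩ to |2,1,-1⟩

(a) forbidden — Δm_l = -2 (E1 requires Δm_l = 0, ±1)
(b) allowed
(c) allowed
(d) forbidden — Δm_l = +8 (E1 requires Δm_l = 0, ±1)
(e) forbidden — Δm_l = -3 (E1 requires Δm_l = 0, ±1)
(f) forbidden — Δl = +3 (E1 requires Δl = ±1)
(g) allowed
Total allowed: 3 of 7.

3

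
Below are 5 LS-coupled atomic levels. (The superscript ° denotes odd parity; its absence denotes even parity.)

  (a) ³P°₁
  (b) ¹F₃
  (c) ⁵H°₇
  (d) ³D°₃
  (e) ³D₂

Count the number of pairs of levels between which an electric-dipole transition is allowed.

2

(a)–(b): forbidden (ΔS, ΔL, ΔJ).
(a)–(c): forbidden (parity, ΔS, ΔL, ΔJ).
(a)–(d): forbidden (parity, ΔJ).
(a)–(e): allowed.
(b)–(c): forbidden (ΔS, ΔL, ΔJ).
(b)–(d): forbidden (ΔS).
(b)–(e): forbidden (parity, ΔS).
(c)–(d): forbidden (parity, ΔS, ΔL, ΔJ).
(c)–(e): forbidden (ΔS, ΔL, ΔJ).
(d)–(e): allowed.
Allowed pairs: 2 of 10.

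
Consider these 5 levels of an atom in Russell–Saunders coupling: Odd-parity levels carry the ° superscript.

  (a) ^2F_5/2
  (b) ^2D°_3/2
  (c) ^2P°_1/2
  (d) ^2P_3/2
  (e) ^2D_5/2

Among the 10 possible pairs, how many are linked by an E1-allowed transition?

(a)–(b): allowed.
(a)–(c): forbidden (ΔL, ΔJ).
(a)–(d): forbidden (parity, ΔL).
(a)–(e): forbidden (parity).
(b)–(c): forbidden (parity).
(b)–(d): allowed.
(b)–(e): allowed.
(c)–(d): allowed.
(c)–(e): forbidden (ΔJ).
(d)–(e): forbidden (parity).
Allowed pairs: 4 of 10.

4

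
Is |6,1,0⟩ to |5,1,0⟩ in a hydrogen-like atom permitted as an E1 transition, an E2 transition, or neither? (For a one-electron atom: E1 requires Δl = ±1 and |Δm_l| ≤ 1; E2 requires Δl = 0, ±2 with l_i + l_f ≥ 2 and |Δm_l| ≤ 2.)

E2

Δl = 1 − 1 = +0; l_i + l_f = 2.
Δm_l = +0.
E1 (Δl = ±1, |Δm_l| ≤ 1): not satisfied.
E2 (Δl = 0,±2, l_i+l_f ≥ 2, |Δm_l| ≤ 2): satisfied.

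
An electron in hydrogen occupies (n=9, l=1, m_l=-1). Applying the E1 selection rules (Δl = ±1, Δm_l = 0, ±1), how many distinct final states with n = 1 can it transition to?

1

E1 requires Δl = ±1, so l_f ∈ {0, 2}; with 0 ≤ l_f ≤ n_f−1 = 0, the allowed l_f values are {0}.
For l_f = 0: m_f ∈ {m_i−1, m_i, m_i+1} ∩ [−0, 0] = {0} → 1 state.
Total: 1.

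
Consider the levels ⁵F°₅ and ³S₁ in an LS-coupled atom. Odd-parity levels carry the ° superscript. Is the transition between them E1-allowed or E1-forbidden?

forbidden

Parity must change: odd → even — ok.
ΔS = 0: S: 2 → 1 — fails.
ΔJ = 0, ±1 (not J=0↔0): J: 5 → 1, ΔJ = -4 — fails.
ΔL = 0, ±1 (not L=0↔0): L: 3 → 0, ΔL = -3 — fails.
Rule(s) violated: ΔS, ΔL, ΔJ.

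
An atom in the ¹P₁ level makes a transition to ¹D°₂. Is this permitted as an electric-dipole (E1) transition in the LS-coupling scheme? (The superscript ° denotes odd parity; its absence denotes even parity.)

Reading off the term symbols: S 0→0, L 1→2, J 1→2, parity even→odd.
Parity must change: even → odd — passes.
ΔS = 0: S: 0 → 0 — passes.
ΔL = 0, ±1 (not L=0↔0): L: 1 → 2, ΔL = +1 — passes.
ΔJ = 0, ±1 (not J=0↔0): J: 1 → 2, ΔJ = +1 — passes.
All four E1 rules are satisfied.

allowed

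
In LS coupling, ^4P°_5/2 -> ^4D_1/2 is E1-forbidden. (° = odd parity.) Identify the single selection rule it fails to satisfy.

the ΔJ = 0, ±1 rule

Initial level: S=3/2, L=1, J=5/2, parity odd. Final level: S=3/2, L=2, J=1/2, parity even.
Parity must change: odd → even — satisfied.
ΔS = 0: S: 3/2 → 3/2 — satisfied.
ΔL = 0, ±1 (not L=0↔0): L: 1 → 2, ΔL = +1 — satisfied.
ΔJ = 0, ±1 (not J=0↔0): J: 5/2 → 1/2, ΔJ = -2 — violated.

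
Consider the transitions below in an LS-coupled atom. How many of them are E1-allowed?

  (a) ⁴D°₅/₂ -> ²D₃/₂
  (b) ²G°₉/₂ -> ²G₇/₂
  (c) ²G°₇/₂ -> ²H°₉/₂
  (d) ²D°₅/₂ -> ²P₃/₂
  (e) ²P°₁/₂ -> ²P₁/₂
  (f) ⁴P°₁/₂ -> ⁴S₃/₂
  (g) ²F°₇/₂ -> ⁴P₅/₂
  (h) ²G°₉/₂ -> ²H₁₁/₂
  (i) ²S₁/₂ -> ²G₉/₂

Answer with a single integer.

(a) forbidden (ΔS fails)
(b) allowed
(c) forbidden (parity fails)
(d) allowed
(e) allowed
(f) allowed
(g) forbidden (ΔS, ΔL fail)
(h) allowed
(i) forbidden (parity, ΔL, ΔJ fail)
Total allowed: 5 of 9.

5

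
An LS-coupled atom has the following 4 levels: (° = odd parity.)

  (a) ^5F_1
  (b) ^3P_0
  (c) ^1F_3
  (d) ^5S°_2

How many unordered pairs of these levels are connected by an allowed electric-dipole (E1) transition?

(a)–(b): forbidden (parity, ΔS, ΔL).
(a)–(c): forbidden (parity, ΔS, ΔJ).
(a)–(d): forbidden (ΔL).
(b)–(c): forbidden (parity, ΔS, ΔL, ΔJ).
(b)–(d): forbidden (ΔS, ΔJ).
(c)–(d): forbidden (ΔS, ΔL).
Allowed pairs: 0 of 6.

0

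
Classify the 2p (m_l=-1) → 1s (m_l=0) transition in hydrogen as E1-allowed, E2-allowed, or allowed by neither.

Δl = 0 − 1 = -1; l_i + l_f = 1.
Δm_l = +1.
E1 (Δl = ±1, |Δm_l| ≤ 1): satisfied.
E2 (Δl = 0,±2, l_i+l_f ≥ 2, |Δm_l| ≤ 2): not satisfied.

E1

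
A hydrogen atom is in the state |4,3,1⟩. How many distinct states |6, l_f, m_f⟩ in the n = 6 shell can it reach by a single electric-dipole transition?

E1 requires Δl = ±1, so l_f ∈ {2, 4}; with 0 ≤ l_f ≤ n_f−1 = 5, the allowed l_f values are {2, 4}.
For l_f = 2: m_f ∈ {m_i−1, m_i, m_i+1} ∩ [−2, 2] = {0, 1, 2} → 3 states.
For l_f = 4: m_f ∈ {m_i−1, m_i, m_i+1} ∩ [−4, 4] = {0, 1, 2} → 3 states.
Total: 6.

6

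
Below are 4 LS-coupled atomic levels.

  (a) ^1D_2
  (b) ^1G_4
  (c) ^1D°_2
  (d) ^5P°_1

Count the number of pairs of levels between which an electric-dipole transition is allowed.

(a)–(b): forbidden (parity, ΔL, ΔJ).
(a)–(c): allowed.
(a)–(d): forbidden (ΔS).
(b)–(c): forbidden (ΔL, ΔJ).
(b)–(d): forbidden (ΔS, ΔL, ΔJ).
(c)–(d): forbidden (parity, ΔS).
Allowed pairs: 1 of 6.

1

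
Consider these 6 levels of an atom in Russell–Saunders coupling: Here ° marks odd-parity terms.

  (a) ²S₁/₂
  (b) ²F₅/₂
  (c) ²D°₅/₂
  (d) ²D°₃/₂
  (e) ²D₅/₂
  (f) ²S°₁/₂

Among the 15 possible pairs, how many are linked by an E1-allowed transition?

4

(a)–(b): forbidden (parity, ΔL, ΔJ).
(a)–(c): forbidden (ΔL, ΔJ).
(a)–(d): forbidden (ΔL).
(a)–(e): forbidden (parity, ΔL, ΔJ).
(a)–(f): forbidden (ΔL).
(b)–(c): allowed.
(b)–(d): allowed.
(b)–(e): forbidden (parity).
(b)–(f): forbidden (ΔL, ΔJ).
(c)–(d): forbidden (parity).
(c)–(e): allowed.
(c)–(f): forbidden (parity, ΔL, ΔJ).
(d)–(e): allowed.
(d)–(f): forbidden (parity, ΔL).
(e)–(f): forbidden (ΔL, ΔJ).
Allowed pairs: 4 of 15.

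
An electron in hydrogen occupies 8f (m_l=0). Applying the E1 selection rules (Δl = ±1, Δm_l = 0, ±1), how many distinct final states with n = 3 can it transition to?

E1 requires Δl = ±1, so l_f ∈ {2, 4}; with 0 ≤ l_f ≤ n_f−1 = 2, the allowed l_f values are {2}.
For l_f = 2: m_f ∈ {m_i−1, m_i, m_i+1} ∩ [−2, 2] = {-1, 0, 1} → 3 states.
Total: 3.

3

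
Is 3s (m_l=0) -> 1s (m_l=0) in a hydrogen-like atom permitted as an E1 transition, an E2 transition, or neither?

neither

Δl = 0 − 0 = +0; l_i + l_f = 0.
Δm_l = +0.
E1 (Δl = ±1, |Δm_l| ≤ 1): not satisfied.
E2 (Δl = 0,±2, l_i+l_f ≥ 2, |Δm_l| ≤ 2): not satisfied.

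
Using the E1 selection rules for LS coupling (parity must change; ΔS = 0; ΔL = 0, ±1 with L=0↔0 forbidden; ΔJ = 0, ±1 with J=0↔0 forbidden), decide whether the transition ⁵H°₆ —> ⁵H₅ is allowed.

allowed

Parity must change: odd → even — ✓.
ΔS = 0: S: 2 → 2 — ✓.
ΔL = 0, ±1 (not L=0↔0): L: 5 → 5, ΔL = +0 — ✓.
ΔJ = 0, ±1 (not J=0↔0): J: 6 → 5, ΔJ = -1 — ✓.
All four E1 rules are satisfied.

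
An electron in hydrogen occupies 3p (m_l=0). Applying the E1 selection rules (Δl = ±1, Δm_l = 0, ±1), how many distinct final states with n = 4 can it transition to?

4

E1 requires Δl = ±1, so l_f ∈ {0, 2}; with 0 ≤ l_f ≤ n_f−1 = 3, the allowed l_f values are {0, 2}.
For l_f = 0: m_f ∈ {m_i−1, m_i, m_i+1} ∩ [−0, 0] = {0} → 1 state.
For l_f = 2: m_f ∈ {m_i−1, m_i, m_i+1} ∩ [−2, 2] = {-1, 0, 1} → 3 states.
Total: 4.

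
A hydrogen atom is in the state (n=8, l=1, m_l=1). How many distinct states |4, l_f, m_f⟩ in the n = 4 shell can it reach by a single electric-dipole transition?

E1 requires Δl = ±1, so l_f ∈ {0, 2}; with 0 ≤ l_f ≤ n_f−1 = 3, the allowed l_f values are {0, 2}.
For l_f = 0: m_f ∈ {m_i−1, m_i, m_i+1} ∩ [−0, 0] = {0} → 1 state.
For l_f = 2: m_f ∈ {m_i−1, m_i, m_i+1} ∩ [−2, 2] = {0, 1, 2} → 3 states.
Total: 4.

4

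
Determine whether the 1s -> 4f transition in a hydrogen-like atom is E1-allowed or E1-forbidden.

forbidden

l: 0 → 3 (Δl = +3). Δl = ±1 violated.
The transition is electric-dipole forbidden.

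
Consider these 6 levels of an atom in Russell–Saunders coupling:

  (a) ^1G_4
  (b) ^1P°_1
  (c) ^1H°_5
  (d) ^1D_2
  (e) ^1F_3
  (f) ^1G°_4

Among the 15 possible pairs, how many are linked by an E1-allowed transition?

(a)–(b): forbidden (ΔL, ΔJ).
(a)–(c): allowed.
(a)–(d): forbidden (parity, ΔL, ΔJ).
(a)–(e): forbidden (parity).
(a)–(f): allowed.
(b)–(c): forbidden (parity, ΔL, ΔJ).
(b)–(d): allowed.
(b)–(e): forbidden (ΔL, ΔJ).
(b)–(f): forbidden (parity, ΔL, ΔJ).
(c)–(d): forbidden (ΔL, ΔJ).
(c)–(e): forbidden (ΔL, ΔJ).
(c)–(f): forbidden (parity).
(d)–(e): forbidden (parity).
(d)–(f): forbidden (ΔL, ΔJ).
(e)–(f): allowed.
Allowed pairs: 4 of 15.

4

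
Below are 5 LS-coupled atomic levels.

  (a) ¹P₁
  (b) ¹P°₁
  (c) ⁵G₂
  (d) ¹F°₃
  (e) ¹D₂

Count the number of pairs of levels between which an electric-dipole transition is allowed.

3

(a)–(b): allowed.
(a)–(c): forbidden (parity, ΔS, ΔL).
(a)–(d): forbidden (ΔL, ΔJ).
(a)–(e): forbidden (parity).
(b)–(c): forbidden (ΔS, ΔL).
(b)–(d): forbidden (parity, ΔL, ΔJ).
(b)–(e): allowed.
(c)–(d): forbidden (ΔS).
(c)–(e): forbidden (parity, ΔS, ΔL).
(d)–(e): allowed.
Allowed pairs: 3 of 10.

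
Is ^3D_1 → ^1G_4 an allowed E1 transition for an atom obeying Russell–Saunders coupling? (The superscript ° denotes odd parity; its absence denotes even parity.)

forbidden

ΔS = 0: S: 1 → 0 — ✗.
ΔL = 0, ±1 (not L=0↔0): L: 2 → 4, ΔL = +2 — ✗.
Parity must change: even → even — ✗.
ΔJ = 0, ±1 (not J=0↔0): J: 1 → 4, ΔJ = +3 — ✗.
Rule(s) violated: parity, ΔS, ΔL, ΔJ.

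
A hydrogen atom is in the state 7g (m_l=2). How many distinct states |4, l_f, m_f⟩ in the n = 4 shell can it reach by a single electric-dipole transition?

3

E1 requires Δl = ±1, so l_f ∈ {3, 5}; with 0 ≤ l_f ≤ n_f−1 = 3, the allowed l_f values are {3}.
For l_f = 3: m_f ∈ {m_i−1, m_i, m_i+1} ∩ [−3, 3] = {1, 2, 3} → 3 states.
Total: 3.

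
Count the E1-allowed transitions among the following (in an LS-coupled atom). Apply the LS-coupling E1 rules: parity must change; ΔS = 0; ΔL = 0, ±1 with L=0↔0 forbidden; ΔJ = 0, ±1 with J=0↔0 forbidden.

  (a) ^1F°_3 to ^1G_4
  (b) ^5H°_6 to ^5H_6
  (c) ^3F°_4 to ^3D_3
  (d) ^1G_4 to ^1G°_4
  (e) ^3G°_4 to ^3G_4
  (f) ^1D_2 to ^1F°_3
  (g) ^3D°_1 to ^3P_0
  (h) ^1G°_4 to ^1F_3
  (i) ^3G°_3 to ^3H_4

(a) allowed
(b) allowed
(c) allowed
(d) allowed
(e) allowed
(f) allowed
(g) allowed
(h) allowed
(i) allowed
Total allowed: 9 of 9.

9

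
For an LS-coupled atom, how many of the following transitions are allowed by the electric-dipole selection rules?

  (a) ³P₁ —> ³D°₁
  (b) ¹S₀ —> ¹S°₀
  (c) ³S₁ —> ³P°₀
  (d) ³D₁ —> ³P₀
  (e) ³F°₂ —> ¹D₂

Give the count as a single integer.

2

(a) allowed
(b) forbidden (ΔL, ΔJ fail)
(c) allowed
(d) forbidden (parity fails)
(e) forbidden (ΔS fails)
Total allowed: 2 of 5.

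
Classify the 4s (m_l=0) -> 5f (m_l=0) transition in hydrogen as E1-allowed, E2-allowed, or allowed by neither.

Δl = 3 − 0 = +3; l_i + l_f = 3.
Δm_l = +0.
E1 (Δl = ±1, |Δm_l| ≤ 1): not satisfied.
E2 (Δl = 0,±2, l_i+l_f ≥ 2, |Δm_l| ≤ 2): not satisfied.

neither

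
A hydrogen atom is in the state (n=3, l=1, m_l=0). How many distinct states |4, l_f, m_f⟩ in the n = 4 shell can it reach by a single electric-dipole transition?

E1 requires Δl = ±1, so l_f ∈ {0, 2}; with 0 ≤ l_f ≤ n_f−1 = 3, the allowed l_f values are {0, 2}.
For l_f = 0: m_f ∈ {m_i−1, m_i, m_i+1} ∩ [−0, 0] = {0} → 1 state.
For l_f = 2: m_f ∈ {m_i−1, m_i, m_i+1} ∩ [−2, 2] = {-1, 0, 1} → 3 states.
Total: 4.

4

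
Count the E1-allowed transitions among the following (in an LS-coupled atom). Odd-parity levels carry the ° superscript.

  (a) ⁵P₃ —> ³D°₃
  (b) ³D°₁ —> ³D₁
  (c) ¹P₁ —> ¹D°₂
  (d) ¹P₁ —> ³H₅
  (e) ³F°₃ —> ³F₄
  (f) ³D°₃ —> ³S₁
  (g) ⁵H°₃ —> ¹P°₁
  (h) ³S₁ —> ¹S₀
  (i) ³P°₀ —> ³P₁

4

(a) forbidden (ΔS fails)
(b) allowed
(c) allowed
(d) forbidden (parity, ΔS, ΔL, ΔJ fail)
(e) allowed
(f) forbidden (ΔL, ΔJ fail)
(g) forbidden (parity, ΔS, ΔL, ΔJ fail)
(h) forbidden (parity, ΔS, ΔL fail)
(i) allowed
Total allowed: 4 of 9.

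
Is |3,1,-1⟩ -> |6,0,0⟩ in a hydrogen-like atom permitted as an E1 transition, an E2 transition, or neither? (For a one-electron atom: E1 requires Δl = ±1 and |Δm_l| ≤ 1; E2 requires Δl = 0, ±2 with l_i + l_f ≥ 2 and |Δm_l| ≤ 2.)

Δl = 0 − 1 = -1; l_i + l_f = 1.
Δm_l = +1.
E1 (Δl = ±1, |Δm_l| ≤ 1): satisfied.
E2 (Δl = 0,±2, l_i+l_f ≥ 2, |Δm_l| ≤ 2): not satisfied.

E1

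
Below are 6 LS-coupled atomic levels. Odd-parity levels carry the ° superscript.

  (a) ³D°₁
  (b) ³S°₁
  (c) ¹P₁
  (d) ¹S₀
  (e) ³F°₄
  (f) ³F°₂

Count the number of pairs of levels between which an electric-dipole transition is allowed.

(a)–(b): forbidden (parity, ΔL).
(a)–(c): forbidden (ΔS).
(a)–(d): forbidden (ΔS, ΔL).
(a)–(e): forbidden (parity, ΔJ).
(a)–(f): forbidden (parity).
(b)–(c): forbidden (ΔS).
(b)–(d): forbidden (ΔS, ΔL).
(b)–(e): forbidden (parity, ΔL, ΔJ).
(b)–(f): forbidden (parity, ΔL).
(c)–(d): forbidden (parity).
(c)–(e): forbidden (ΔS, ΔL, ΔJ).
(c)–(f): forbidden (ΔS, ΔL).
(d)–(e): forbidden (ΔS, ΔL, ΔJ).
(d)–(f): forbidden (ΔS, ΔL, ΔJ).
(e)–(f): forbidden (parity, ΔJ).
Allowed pairs: 0 of 15.

0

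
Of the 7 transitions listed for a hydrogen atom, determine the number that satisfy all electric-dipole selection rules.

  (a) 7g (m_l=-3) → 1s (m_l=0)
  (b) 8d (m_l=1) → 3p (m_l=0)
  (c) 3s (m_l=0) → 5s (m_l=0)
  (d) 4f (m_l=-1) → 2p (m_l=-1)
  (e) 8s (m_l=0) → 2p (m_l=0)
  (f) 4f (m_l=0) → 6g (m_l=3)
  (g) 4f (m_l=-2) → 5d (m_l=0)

2

(a) forbidden — Δl = -4 (E1 requires Δl = ±1); Δm_l = +3 (E1 requires Δm_l = 0, ±1)
(b) allowed
(c) forbidden — Δl = +0 (E1 requires Δl = ±1)
(d) forbidden — Δl = -2 (E1 requires Δl = ±1)
(e) allowed
(f) forbidden — Δm_l = +3 (E1 requires Δm_l = 0, ±1)
(g) forbidden — Δm_l = +2 (E1 requires Δm_l = 0, ±1)
Total allowed: 2 of 7.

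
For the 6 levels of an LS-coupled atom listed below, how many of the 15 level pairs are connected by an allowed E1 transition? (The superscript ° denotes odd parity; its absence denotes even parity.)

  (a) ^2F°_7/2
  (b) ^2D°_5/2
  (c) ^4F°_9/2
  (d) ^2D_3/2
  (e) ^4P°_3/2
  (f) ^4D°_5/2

1

(a)–(b): forbidden (parity).
(a)–(c): forbidden (parity, ΔS).
(a)–(d): forbidden (ΔJ).
(a)–(e): forbidden (parity, ΔS, ΔL, ΔJ).
(a)–(f): forbidden (parity, ΔS).
(b)–(c): forbidden (parity, ΔS, ΔJ).
(b)–(d): allowed.
(b)–(e): forbidden (parity, ΔS).
(b)–(f): forbidden (parity, ΔS).
(c)–(d): forbidden (ΔS, ΔJ).
(c)–(e): forbidden (parity, ΔL, ΔJ).
(c)–(f): forbidden (parity, ΔJ).
(d)–(e): forbidden (ΔS).
(d)–(f): forbidden (ΔS).
(e)–(f): forbidden (parity).
Allowed pairs: 1 of 15.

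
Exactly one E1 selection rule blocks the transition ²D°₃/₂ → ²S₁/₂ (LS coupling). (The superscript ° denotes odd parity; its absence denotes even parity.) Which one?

the ΔL = 0, ±1 rule

ΔJ = 0, ±1 (not J=0↔0): J: 3/2 → 1/2, ΔJ = -1 — satisfied.
Parity must change: odd → even — satisfied.
ΔL = 0, ±1 (not L=0↔0): L: 2 → 0, ΔL = -2 — violated.
ΔS = 0: S: 1/2 → 1/2 — satisfied.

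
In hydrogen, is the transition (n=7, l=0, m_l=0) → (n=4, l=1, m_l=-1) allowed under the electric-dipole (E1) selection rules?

Δl = 1 − 0 = +1; the E1 rule Δl = ±1 is satisfied.
m_l: 0 → -1 (Δm_l = -1). |Δm_l| ≤ 1 satisfied.
All E1 selection rules are satisfied.

allowed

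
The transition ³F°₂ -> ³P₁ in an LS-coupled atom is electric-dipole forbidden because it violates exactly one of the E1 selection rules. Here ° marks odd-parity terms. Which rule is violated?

the ΔL = 0, ±1 rule

Reading off the term symbols: S 1→1, L 3→1, J 2→1, parity odd→even.
Parity must change: odd → even — passes.
ΔS = 0: S: 1 → 1 — passes.
ΔL = 0, ±1 (not L=0↔0): L: 3 → 1, ΔL = -2 — fails.
ΔJ = 0, ±1 (not J=0↔0): J: 2 → 1, ΔJ = -1 — passes.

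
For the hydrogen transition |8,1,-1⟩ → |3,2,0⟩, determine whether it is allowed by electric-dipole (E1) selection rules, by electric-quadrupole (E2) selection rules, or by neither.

E1

Δl = 2 − 1 = +1; l_i + l_f = 3.
Δm_l = +1.
E1 (Δl = ±1, |Δm_l| ≤ 1): satisfied.
E2 (Δl = 0,±2, l_i+l_f ≥ 2, |Δm_l| ≤ 2): not satisfied.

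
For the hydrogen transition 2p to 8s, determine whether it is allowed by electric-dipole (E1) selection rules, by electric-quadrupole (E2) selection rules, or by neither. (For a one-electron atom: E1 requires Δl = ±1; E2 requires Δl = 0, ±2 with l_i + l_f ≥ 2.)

E1

Δl = 0 − 1 = -1; l_i + l_f = 1.
E1 (Δl = ±1): satisfied.
E2 (Δl = 0,±2, l_i+l_f ≥ 2): not satisfied.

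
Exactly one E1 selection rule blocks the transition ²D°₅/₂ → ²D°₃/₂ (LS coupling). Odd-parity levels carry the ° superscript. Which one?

Initial level: S=1/2, L=2, J=5/2, parity odd. Final level: S=1/2, L=2, J=3/2, parity odd.
Parity must change: odd → odd — ✗.
ΔL = 0, ±1 (not L=0↔0): L: 2 → 2, ΔL = +0 — ✓.
ΔJ = 0, ±1 (not J=0↔0): J: 5/2 → 3/2, ΔJ = -1 — ✓.
ΔS = 0: S: 1/2 → 1/2 — ✓.

parity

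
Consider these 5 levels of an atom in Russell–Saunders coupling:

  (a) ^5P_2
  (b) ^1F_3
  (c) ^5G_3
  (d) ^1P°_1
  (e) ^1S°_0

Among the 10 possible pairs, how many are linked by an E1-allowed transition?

(a)–(b): forbidden (parity, ΔS, ΔL).
(a)–(c): forbidden (parity, ΔL).
(a)–(d): forbidden (ΔS).
(a)–(e): forbidden (ΔS, ΔJ).
(b)–(c): forbidden (parity, ΔS).
(b)–(d): forbidden (ΔL, ΔJ).
(b)–(e): forbidden (ΔL, ΔJ).
(c)–(d): forbidden (ΔS, ΔL, ΔJ).
(c)–(e): forbidden (ΔS, ΔL, ΔJ).
(d)–(e): forbidden (parity).
Allowed pairs: 0 of 10.

0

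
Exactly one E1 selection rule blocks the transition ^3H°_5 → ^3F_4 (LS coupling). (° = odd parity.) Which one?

Initial level: S=1, L=5, J=5, parity odd. Final level: S=1, L=3, J=4, parity even.
Parity must change: odd → even — ok.
ΔS = 0: S: 1 → 1 — ok.
ΔL = 0, ±1 (not L=0↔0): L: 5 → 3, ΔL = -2 — fails.
ΔJ = 0, ±1 (not J=0↔0): J: 5 → 4, ΔJ = -1 — ok.

the ΔL = 0, ±1 rule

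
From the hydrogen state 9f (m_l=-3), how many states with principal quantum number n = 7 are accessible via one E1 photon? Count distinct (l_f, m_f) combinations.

E1 requires Δl = ±1, so l_f ∈ {2, 4}; with 0 ≤ l_f ≤ n_f−1 = 6, the allowed l_f values are {2, 4}.
For l_f = 2: m_f ∈ {m_i−1, m_i, m_i+1} ∩ [−2, 2] = {-2} → 1 state.
For l_f = 4: m_f ∈ {m_i−1, m_i, m_i+1} ∩ [−4, 4] = {-4, -3, -2} → 3 states.
Total: 4.

4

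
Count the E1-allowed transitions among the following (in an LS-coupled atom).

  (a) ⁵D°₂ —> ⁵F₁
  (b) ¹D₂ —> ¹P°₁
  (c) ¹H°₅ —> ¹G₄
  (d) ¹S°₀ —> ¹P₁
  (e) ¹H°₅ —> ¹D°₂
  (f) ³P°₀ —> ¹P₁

4

(a) allowed
(b) allowed
(c) allowed
(d) allowed
(e) forbidden (parity, ΔL, ΔJ fail)
(f) forbidden (ΔS fails)
Total allowed: 4 of 6.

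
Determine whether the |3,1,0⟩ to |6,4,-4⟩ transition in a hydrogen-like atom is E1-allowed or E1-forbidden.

forbidden

Initial l = 1, final l = 4, so Δl = +3. E1 requires Δl = ±1: violated.
m_l: 0 → -4 (Δm_l = -4). |Δm_l| ≤ 1 violated.
The transition is electric-dipole forbidden.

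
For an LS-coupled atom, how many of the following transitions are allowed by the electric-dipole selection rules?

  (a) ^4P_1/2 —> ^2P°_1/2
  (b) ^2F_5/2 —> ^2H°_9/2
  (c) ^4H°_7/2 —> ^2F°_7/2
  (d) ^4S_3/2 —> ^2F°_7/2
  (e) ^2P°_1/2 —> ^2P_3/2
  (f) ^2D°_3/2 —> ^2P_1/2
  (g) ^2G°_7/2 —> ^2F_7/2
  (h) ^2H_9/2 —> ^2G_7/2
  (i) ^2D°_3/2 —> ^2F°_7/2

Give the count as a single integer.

3

(a) forbidden (ΔS fails)
(b) forbidden (ΔL, ΔJ fail)
(c) forbidden (parity, ΔS, ΔL fail)
(d) forbidden (ΔS, ΔL, ΔJ fail)
(e) allowed
(f) allowed
(g) allowed
(h) forbidden (parity fails)
(i) forbidden (parity, ΔJ fail)
Total allowed: 3 of 9.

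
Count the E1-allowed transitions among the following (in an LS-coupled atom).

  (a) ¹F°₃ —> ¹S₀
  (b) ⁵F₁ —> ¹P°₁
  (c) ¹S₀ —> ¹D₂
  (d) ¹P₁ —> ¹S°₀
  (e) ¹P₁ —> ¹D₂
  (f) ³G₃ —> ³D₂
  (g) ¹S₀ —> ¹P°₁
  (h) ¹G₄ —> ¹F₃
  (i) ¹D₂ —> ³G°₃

2

(a) forbidden (ΔL, ΔJ fail)
(b) forbidden (ΔS, ΔL fail)
(c) forbidden (parity, ΔL, ΔJ fail)
(d) allowed
(e) forbidden (parity fails)
(f) forbidden (parity, ΔL fail)
(g) allowed
(h) forbidden (parity fails)
(i) forbidden (ΔS, ΔL fail)
Total allowed: 2 of 9.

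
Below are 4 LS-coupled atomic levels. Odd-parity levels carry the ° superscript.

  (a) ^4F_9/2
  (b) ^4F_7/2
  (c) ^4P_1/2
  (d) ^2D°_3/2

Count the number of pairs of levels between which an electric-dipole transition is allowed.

(a)–(b): forbidden (parity).
(a)–(c): forbidden (parity, ΔL, ΔJ).
(a)–(d): forbidden (ΔS, ΔJ).
(b)–(c): forbidden (parity, ΔL, ΔJ).
(b)–(d): forbidden (ΔS, ΔJ).
(c)–(d): forbidden (ΔS).
Allowed pairs: 0 of 6.

0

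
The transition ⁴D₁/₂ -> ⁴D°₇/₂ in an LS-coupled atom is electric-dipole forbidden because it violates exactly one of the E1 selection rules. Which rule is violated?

the ΔJ = 0, ±1 rule

Parity must change: even → odd — satisfied.
ΔS = 0: S: 3/2 → 3/2 — satisfied.
ΔL = 0, ±1 (not L=0↔0): L: 2 → 2, ΔL = +0 — satisfied.
ΔJ = 0, ±1 (not J=0↔0): J: 1/2 → 7/2, ΔJ = +3 — violated.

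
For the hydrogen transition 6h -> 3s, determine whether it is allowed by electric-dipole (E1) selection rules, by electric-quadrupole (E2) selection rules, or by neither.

Δl = 0 − 5 = -5; l_i + l_f = 5.
E1 (Δl = ±1): not satisfied.
E2 (Δl = 0,±2, l_i+l_f ≥ 2): not satisfied.

neither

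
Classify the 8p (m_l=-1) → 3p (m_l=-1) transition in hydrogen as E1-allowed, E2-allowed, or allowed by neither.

E2

Δl = 1 − 1 = +0; l_i + l_f = 2.
Δm_l = +0.
E1 (Δl = ±1, |Δm_l| ≤ 1): not satisfied.
E2 (Δl = 0,±2, l_i+l_f ≥ 2, |Δm_l| ≤ 2): satisfied.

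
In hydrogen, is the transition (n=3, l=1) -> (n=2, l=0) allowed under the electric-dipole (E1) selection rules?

allowed

l: 1 → 0 (Δl = -1). Δl = ±1 satisfied.
All E1 selection rules are satisfied.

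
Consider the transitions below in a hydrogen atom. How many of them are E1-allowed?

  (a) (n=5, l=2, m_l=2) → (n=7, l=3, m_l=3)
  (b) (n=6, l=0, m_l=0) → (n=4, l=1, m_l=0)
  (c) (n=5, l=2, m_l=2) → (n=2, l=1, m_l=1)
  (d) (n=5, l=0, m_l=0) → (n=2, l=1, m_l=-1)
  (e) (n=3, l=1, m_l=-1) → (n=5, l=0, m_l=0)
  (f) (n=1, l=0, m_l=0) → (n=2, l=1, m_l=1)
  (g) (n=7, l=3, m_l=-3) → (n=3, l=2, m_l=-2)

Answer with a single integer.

(a) allowed
(b) allowed
(c) allowed
(d) allowed
(e) allowed
(f) allowed
(g) allowed
Total allowed: 7 of 7.

7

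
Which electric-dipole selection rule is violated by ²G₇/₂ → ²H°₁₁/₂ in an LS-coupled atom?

Parity must change: even → odd — passes.
ΔS = 0: S: 1/2 → 1/2 — passes.
ΔL = 0, ±1 (not L=0↔0): L: 4 → 5, ΔL = +1 — passes.
ΔJ = 0, ±1 (not J=0↔0): J: 7/2 → 11/2, ΔJ = +2 — fails.

the ΔJ = 0, ±1 rule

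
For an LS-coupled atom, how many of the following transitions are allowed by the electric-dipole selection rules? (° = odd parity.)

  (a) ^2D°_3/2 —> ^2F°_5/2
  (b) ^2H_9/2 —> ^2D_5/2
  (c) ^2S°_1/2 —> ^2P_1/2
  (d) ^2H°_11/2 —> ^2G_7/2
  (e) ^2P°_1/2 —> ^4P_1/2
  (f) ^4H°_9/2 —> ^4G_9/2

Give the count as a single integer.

(a) forbidden (parity fails)
(b) forbidden (parity, ΔL, ΔJ fail)
(c) allowed
(d) forbidden (ΔJ fails)
(e) forbidden (ΔS fails)
(f) allowed
Total allowed: 2 of 6.

2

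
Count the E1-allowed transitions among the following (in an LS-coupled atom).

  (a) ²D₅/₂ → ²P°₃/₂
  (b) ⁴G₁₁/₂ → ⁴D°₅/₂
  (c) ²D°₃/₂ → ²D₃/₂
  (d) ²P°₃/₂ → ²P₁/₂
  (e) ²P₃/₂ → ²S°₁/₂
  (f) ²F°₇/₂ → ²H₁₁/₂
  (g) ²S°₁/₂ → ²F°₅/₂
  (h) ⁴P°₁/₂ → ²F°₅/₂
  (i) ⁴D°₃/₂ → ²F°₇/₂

(a) allowed
(b) forbidden (ΔL, ΔJ fail)
(c) allowed
(d) allowed
(e) allowed
(f) forbidden (ΔL, ΔJ fail)
(g) forbidden (parity, ΔL, ΔJ fail)
(h) forbidden (parity, ΔS, ΔL, ΔJ fail)
(i) forbidden (parity, ΔS, ΔJ fail)
Total allowed: 4 of 9.

4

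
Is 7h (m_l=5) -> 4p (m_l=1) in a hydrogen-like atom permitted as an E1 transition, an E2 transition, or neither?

Δl = 1 − 5 = -4; l_i + l_f = 6.
Δm_l = -4.
E1 (Δl = ±1, |Δm_l| ≤ 1): not satisfied.
E2 (Δl = 0,±2, l_i+l_f ≥ 2, |Δm_l| ≤ 2): not satisfied.

neither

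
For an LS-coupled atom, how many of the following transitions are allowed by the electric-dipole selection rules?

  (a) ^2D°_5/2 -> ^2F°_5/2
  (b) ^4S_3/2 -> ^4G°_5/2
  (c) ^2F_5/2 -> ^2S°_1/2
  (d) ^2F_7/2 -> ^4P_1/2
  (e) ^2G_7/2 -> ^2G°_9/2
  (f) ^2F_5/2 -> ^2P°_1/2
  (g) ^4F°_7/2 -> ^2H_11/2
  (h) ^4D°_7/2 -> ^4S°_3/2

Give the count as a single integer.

1

(a) forbidden (parity fails)
(b) forbidden (ΔL fails)
(c) forbidden (ΔL, ΔJ fail)
(d) forbidden (parity, ΔS, ΔL, ΔJ fail)
(e) allowed
(f) forbidden (ΔL, ΔJ fail)
(g) forbidden (ΔS, ΔL, ΔJ fail)
(h) forbidden (parity, ΔL, ΔJ fail)
Total allowed: 1 of 8.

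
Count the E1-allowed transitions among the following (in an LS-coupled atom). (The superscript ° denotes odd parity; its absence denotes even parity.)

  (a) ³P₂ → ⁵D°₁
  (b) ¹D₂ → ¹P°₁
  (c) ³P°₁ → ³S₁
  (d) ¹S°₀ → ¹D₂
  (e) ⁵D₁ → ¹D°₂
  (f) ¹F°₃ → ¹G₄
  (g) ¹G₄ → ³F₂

(a) forbidden (ΔS fails)
(b) allowed
(c) allowed
(d) forbidden (ΔL, ΔJ fail)
(e) forbidden (ΔS fails)
(f) allowed
(g) forbidden (parity, ΔS, ΔJ fail)
Total allowed: 3 of 7.

3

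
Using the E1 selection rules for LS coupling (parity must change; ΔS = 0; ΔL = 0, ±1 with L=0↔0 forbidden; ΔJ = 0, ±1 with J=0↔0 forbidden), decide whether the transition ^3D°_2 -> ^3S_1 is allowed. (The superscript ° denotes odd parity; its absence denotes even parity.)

Reading off the term symbols: S 1→1, L 2→0, J 2→1, parity odd→even.
ΔL = 0, ±1 (not L=0↔0): L: 2 → 0, ΔL = -2 — fails.
ΔS = 0: S: 1 → 1 — passes.
Parity must change: odd → even — passes.
ΔJ = 0, ±1 (not J=0↔0): J: 2 → 1, ΔJ = -1 — passes.
Rule(s) violated: ΔL.

forbidden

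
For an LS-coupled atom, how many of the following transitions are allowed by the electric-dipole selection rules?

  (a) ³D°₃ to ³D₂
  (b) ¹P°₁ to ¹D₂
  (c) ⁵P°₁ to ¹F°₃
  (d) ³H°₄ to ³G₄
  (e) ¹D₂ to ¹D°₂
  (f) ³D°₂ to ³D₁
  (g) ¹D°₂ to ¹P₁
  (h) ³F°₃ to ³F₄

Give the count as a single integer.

7

(a) allowed
(b) allowed
(c) forbidden (parity, ΔS, ΔL, ΔJ fail)
(d) allowed
(e) allowed
(f) allowed
(g) allowed
(h) allowed
Total allowed: 7 of 8.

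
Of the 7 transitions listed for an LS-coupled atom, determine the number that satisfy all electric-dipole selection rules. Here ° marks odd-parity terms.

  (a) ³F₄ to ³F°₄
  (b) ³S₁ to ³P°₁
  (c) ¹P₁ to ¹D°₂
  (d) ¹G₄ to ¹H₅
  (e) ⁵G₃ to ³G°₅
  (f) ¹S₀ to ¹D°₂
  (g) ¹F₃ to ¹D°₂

4

(a) allowed
(b) allowed
(c) allowed
(d) forbidden (parity fails)
(e) forbidden (ΔS, ΔJ fail)
(f) forbidden (ΔL, ΔJ fail)
(g) allowed
Total allowed: 4 of 7.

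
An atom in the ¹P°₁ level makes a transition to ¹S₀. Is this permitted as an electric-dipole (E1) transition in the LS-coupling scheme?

allowed

Parity must change: odd → even — passes.
ΔS = 0: S: 0 → 0 — passes.
ΔJ = 0, ±1 (not J=0↔0): J: 1 → 0, ΔJ = -1 — passes.
ΔL = 0, ±1 (not L=0↔0): L: 1 → 0, ΔL = -1 — passes.
All four E1 rules are satisfied.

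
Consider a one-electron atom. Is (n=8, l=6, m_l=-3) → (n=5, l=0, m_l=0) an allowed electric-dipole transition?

forbidden

l: 6 → 0 (Δl = -6). Δl = ±1 fails.
Δm_l = 0 − (-3) = +3. E1 requires Δm_l = 0, ±1: fails.
The transition is electric-dipole forbidden.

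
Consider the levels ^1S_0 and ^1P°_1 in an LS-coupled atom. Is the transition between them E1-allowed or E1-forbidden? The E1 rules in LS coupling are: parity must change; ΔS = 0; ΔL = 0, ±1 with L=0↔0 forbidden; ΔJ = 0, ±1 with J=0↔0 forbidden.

allowed

Reading off the term symbols: S 0→0, L 0→1, J 0→1, parity even→odd.
Parity must change: even → odd — ✓.
ΔS = 0: S: 0 → 0 — ✓.
ΔL = 0, ±1 (not L=0↔0): L: 0 → 1, ΔL = +1 — ✓.
ΔJ = 0, ±1 (not J=0↔0): J: 0 → 1, ΔJ = +1 — ✓.
All four E1 rules are satisfied.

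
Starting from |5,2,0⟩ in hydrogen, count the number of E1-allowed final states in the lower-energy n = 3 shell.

E1 requires Δl = ±1, so l_f ∈ {1, 3}; with 0 ≤ l_f ≤ n_f−1 = 2, the allowed l_f values are {1}.
For l_f = 1: m_f ∈ {m_i−1, m_i, m_i+1} ∩ [−1, 1] = {-1, 0, 1} → 3 states.
Total: 3.

3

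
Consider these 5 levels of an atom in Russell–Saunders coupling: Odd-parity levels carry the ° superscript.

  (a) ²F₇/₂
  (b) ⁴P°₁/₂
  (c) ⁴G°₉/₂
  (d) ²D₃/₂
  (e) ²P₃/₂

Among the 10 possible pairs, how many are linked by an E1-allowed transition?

0

(a)–(b): forbidden (ΔS, ΔL, ΔJ).
(a)–(c): forbidden (ΔS).
(a)–(d): forbidden (parity, ΔJ).
(a)–(e): forbidden (parity, ΔL, ΔJ).
(b)–(c): forbidden (parity, ΔL, ΔJ).
(b)–(d): forbidden (ΔS).
(b)–(e): forbidden (ΔS).
(c)–(d): forbidden (ΔS, ΔL, ΔJ).
(c)–(e): forbidden (ΔS, ΔL, ΔJ).
(d)–(e): forbidden (parity).
Allowed pairs: 0 of 10.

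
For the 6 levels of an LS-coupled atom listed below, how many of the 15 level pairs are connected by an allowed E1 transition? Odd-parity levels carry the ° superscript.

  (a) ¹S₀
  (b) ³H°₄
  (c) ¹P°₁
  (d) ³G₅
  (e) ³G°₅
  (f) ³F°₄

4

(a)–(b): forbidden (ΔS, ΔL, ΔJ).
(a)–(c): allowed.
(a)–(d): forbidden (parity, ΔS, ΔL, ΔJ).
(a)–(e): forbidden (ΔS, ΔL, ΔJ).
(a)–(f): forbidden (ΔS, ΔL, ΔJ).
(b)–(c): forbidden (parity, ΔS, ΔL, ΔJ).
(b)–(d): allowed.
(b)–(e): forbidden (parity).
(b)–(f): forbidden (parity, ΔL).
(c)–(d): forbidden (ΔS, ΔL, ΔJ).
(c)–(e): forbidden (parity, ΔS, ΔL, ΔJ).
(c)–(f): forbidden (parity, ΔS, ΔL, ΔJ).
(d)–(e): allowed.
(d)–(f): allowed.
(e)–(f): forbidden (parity).
Allowed pairs: 4 of 15.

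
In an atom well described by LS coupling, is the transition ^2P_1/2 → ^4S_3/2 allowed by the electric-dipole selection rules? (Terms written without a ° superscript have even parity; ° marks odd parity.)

forbidden

Initial level: S=1/2, L=1, J=1/2, parity even. Final level: S=3/2, L=0, J=3/2, parity even.
ΔL = 0, ±1 (not L=0↔0): L: 1 → 0, ΔL = -1 — ok.
ΔS = 0: S: 1/2 → 3/2 — fails.
ΔJ = 0, ±1 (not J=0↔0): J: 1/2 → 3/2, ΔJ = +1 — ok.
Parity must change: even → even — fails.
Rule(s) violated: parity, ΔS.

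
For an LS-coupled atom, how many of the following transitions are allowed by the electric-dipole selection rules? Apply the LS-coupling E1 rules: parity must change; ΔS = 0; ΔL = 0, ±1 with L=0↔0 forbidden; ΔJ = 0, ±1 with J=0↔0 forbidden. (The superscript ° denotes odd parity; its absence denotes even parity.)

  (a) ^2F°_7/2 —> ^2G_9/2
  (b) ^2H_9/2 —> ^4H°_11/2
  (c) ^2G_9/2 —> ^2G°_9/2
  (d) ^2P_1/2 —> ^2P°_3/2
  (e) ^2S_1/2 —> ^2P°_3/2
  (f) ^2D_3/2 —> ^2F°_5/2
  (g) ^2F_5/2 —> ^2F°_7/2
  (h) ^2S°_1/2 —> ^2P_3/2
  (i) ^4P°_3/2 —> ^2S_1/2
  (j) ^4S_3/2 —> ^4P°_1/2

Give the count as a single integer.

8

(a) allowed
(b) forbidden (ΔS fails)
(c) allowed
(d) allowed
(e) allowed
(f) allowed
(g) allowed
(h) allowed
(i) forbidden (ΔS fails)
(j) allowed
Total allowed: 8 of 10.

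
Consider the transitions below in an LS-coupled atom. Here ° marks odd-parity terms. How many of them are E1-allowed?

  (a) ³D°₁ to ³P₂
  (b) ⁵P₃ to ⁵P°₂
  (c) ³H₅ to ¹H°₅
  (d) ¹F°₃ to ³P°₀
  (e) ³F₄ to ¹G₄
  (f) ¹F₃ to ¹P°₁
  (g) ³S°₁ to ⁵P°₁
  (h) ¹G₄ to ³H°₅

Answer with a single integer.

2

(a) allowed
(b) allowed
(c) forbidden (ΔS fails)
(d) forbidden (parity, ΔS, ΔL, ΔJ fail)
(e) forbidden (parity, ΔS fail)
(f) forbidden (ΔL, ΔJ fail)
(g) forbidden (parity, ΔS fail)
(h) forbidden (ΔS fails)
Total allowed: 2 of 8.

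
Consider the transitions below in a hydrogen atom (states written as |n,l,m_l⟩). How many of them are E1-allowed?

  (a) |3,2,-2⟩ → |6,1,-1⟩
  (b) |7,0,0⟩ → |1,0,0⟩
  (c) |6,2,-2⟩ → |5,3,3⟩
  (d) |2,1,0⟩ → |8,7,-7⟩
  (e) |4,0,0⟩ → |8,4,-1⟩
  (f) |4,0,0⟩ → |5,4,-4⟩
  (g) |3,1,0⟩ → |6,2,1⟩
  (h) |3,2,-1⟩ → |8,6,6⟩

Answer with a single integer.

(a) allowed
(b) forbidden — Δl = +0 (E1 requires Δl = ±1)
(c) forbidden — Δm_l = +5 (E1 requires Δm_l = 0, ±1)
(d) forbidden — Δl = +6 (E1 requires Δl = ±1); Δm_l = -7 (E1 requires Δm_l = 0, ±1)
(e) forbidden — Δl = +4 (E1 requires Δl = ±1)
(f) forbidden — Δl = +4 (E1 requires Δl = ±1); Δm_l = -4 (E1 requires Δm_l = 0, ±1)
(g) allowed
(h) forbidden — Δl = +4 (E1 requires Δl = ±1); Δm_l = +7 (E1 requires Δm_l = 0, ±1)
Total allowed: 2 of 8.

2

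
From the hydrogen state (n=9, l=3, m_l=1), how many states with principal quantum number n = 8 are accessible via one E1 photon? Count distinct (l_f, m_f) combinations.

E1 requires Δl = ±1, so l_f ∈ {2, 4}; with 0 ≤ l_f ≤ n_f−1 = 7, the allowed l_f values are {2, 4}.
For l_f = 2: m_f ∈ {m_i−1, m_i, m_i+1} ∩ [−2, 2] = {0, 1, 2} → 3 states.
For l_f = 4: m_f ∈ {m_i−1, m_i, m_i+1} ∩ [−4, 4] = {0, 1, 2} → 3 states.
Total: 6.

6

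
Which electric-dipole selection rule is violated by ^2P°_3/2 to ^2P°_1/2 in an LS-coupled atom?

parity

Reading off the term symbols: S 1/2→1/2, L 1→1, J 3/2→1/2, parity odd→odd.
Parity must change: odd → odd — fails.
ΔS = 0: S: 1/2 → 1/2 — passes.
ΔL = 0, ±1 (not L=0↔0): L: 1 → 1, ΔL = +0 — passes.
ΔJ = 0, ±1 (not J=0↔0): J: 3/2 → 1/2, ΔJ = -1 — passes.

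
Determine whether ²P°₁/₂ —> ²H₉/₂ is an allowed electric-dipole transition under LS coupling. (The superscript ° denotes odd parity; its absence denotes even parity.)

Initial level: S=1/2, L=1, J=1/2, parity odd. Final level: S=1/2, L=5, J=9/2, parity even.
Parity must change: odd → even — passes.
ΔS = 0: S: 1/2 → 1/2 — passes.
ΔL = 0, ±1 (not L=0↔0): L: 1 → 5, ΔL = +4 — fails.
ΔJ = 0, ±1 (not J=0↔0): J: 1/2 → 9/2, ΔJ = +4 — fails.
Rule(s) violated: ΔL, ΔJ.

forbidden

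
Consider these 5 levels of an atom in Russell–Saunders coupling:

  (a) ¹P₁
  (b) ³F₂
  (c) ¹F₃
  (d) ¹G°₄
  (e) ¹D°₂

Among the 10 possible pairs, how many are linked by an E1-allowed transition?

(a)–(b): forbidden (parity, ΔS, ΔL).
(a)–(c): forbidden (parity, ΔL, ΔJ).
(a)–(d): forbidden (ΔL, ΔJ).
(a)–(e): allowed.
(b)–(c): forbidden (parity, ΔS).
(b)–(d): forbidden (ΔS, ΔJ).
(b)–(e): forbidden (ΔS).
(c)–(d): allowed.
(c)–(e): allowed.
(d)–(e): forbidden (parity, ΔL, ΔJ).
Allowed pairs: 3 of 10.

3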